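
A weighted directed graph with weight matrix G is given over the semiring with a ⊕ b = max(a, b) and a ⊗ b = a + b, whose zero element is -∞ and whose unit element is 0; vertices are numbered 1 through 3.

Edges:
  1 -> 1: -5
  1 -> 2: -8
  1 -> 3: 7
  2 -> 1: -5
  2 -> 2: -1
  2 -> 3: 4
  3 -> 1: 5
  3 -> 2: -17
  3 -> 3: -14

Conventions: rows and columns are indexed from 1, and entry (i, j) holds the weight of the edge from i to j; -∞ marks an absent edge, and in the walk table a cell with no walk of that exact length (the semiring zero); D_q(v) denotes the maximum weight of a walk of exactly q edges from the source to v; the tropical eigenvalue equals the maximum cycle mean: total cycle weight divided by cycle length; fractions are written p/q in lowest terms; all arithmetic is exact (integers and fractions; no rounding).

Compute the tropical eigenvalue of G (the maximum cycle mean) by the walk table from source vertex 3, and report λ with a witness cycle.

q=0: [-∞, -∞, 0]
q=1: [5, -17, -14]
q=2: [0, -3, 12]
q=3: [17, -4, 7]
Optimal cycle mean attained by: cycle 1->3->1, total 7 + 5, length 2.
Answer: λ = 6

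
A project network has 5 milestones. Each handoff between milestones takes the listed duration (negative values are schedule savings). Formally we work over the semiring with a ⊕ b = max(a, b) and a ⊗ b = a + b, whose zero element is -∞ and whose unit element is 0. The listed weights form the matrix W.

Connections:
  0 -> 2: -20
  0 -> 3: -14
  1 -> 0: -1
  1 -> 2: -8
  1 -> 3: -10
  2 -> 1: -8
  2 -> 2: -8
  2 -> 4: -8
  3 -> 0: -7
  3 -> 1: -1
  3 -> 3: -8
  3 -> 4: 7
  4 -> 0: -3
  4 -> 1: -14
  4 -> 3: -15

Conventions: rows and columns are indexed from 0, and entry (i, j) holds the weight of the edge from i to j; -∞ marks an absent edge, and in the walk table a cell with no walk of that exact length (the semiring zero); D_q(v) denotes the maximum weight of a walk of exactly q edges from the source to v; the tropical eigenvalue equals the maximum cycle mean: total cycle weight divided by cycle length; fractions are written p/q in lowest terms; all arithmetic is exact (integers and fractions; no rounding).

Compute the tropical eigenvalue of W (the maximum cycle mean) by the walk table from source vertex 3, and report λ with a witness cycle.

q=0: [-∞, -∞, -∞, 0, -∞]
q=1: [-7, -1, -∞, -8, 7]
q=2: [4, -7, -9, -8, -1]
q=3: [-4, -9, -15, -10, -1]
q=4: [-4, -11, -17, -16, -3]
q=5: [-6, -17, -19, -18, -9]
Optimal cycle mean attained by: cycle 0->3->4->0, total (-14) + 7 + (-3), length 3.
Answer: λ = -10/3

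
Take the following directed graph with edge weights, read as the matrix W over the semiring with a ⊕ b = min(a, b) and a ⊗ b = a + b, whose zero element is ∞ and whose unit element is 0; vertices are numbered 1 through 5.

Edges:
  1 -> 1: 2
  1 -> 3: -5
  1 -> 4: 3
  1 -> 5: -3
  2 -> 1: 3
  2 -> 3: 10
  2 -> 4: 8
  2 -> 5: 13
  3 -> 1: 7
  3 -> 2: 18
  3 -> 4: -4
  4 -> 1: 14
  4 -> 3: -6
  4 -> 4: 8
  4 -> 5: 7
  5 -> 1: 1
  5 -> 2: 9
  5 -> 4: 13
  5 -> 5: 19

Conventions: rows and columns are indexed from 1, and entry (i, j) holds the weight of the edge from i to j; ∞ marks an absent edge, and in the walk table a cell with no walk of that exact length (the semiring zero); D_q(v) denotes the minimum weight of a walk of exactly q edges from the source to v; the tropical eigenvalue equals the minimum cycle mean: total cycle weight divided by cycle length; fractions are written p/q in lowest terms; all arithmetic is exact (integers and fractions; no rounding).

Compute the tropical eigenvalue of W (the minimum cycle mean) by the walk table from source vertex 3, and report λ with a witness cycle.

q=0: [∞, ∞, 0, ∞, ∞]
q=1: [7, 18, ∞, -4, ∞]
q=2: [9, ∞, -10, 4, 3]
q=3: [-3, 8, -2, -14, 6]
q=4: [-1, 15, -20, -6, -7]
q=5: [-13, -2, -12, -24, -4]
Optimal cycle mean attained by: cycle 3->4->3, total (-4) + (-6), length 2.
Answer: λ = -5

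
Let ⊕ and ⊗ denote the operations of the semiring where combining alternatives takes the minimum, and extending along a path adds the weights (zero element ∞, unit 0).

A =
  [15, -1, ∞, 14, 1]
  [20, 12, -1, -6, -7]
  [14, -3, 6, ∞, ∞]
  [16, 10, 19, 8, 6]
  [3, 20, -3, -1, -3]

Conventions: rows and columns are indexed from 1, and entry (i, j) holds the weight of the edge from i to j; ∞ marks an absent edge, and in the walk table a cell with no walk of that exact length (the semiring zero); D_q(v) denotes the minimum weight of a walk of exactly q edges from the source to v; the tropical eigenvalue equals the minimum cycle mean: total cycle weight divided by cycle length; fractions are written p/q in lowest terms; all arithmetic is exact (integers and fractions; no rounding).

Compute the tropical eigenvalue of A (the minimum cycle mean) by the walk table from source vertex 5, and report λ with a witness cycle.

q=0: [∞, ∞, ∞, ∞, 0]
q=1: [3, 20, -3, -1, -3]
q=2: [0, -6, -6, -4, -6]
q=3: [-3, -9, -9, -12, -13]
q=4: [-10, -12, -16, -15, -16]
q=5: [-13, -19, -19, -18, -19]
Optimal cycle mean attained by: cycle 2->5->3->2, total (-7) + (-3) + (-3), length 3.
Answer: λ = -13/3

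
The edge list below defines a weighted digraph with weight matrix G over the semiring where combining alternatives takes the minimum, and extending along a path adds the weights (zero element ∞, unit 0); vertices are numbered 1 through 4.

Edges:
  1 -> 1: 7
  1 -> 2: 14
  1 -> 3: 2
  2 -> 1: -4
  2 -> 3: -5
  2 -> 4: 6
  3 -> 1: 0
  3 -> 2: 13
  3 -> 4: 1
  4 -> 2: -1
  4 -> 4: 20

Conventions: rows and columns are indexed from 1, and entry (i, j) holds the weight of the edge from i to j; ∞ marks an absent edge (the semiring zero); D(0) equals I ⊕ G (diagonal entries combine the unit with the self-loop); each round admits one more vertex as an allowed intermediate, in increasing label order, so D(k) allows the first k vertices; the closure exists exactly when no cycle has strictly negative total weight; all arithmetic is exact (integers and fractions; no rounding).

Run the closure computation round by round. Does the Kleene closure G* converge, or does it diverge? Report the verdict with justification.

D(0):
  [0, 14, 2, ∞]
  [-4, 0, -5, 6]
  [0, 13, 0, 1]
  [∞, -1, ∞, 0]
D(1):
  [0, 14, 2, ∞]
  [-4, 0, -5, 6]
  [0, 13, 0, 1]
  [∞, -1, ∞, 0]
D(2):
  [0, 14, 2, 20]
  [-4, 0, -5, 6]
  [0, 13, 0, 1]
  [-5, -1, -6, 0]
Detection: at round 3, diagonal entry (4, 4) turns strictly negative.
Key observation: the cycle 4->2->1->3->4 has total weight (-1) + (-4) + 2 + 1, which is strictly negative.
Answer: DIVERGES — negative cycle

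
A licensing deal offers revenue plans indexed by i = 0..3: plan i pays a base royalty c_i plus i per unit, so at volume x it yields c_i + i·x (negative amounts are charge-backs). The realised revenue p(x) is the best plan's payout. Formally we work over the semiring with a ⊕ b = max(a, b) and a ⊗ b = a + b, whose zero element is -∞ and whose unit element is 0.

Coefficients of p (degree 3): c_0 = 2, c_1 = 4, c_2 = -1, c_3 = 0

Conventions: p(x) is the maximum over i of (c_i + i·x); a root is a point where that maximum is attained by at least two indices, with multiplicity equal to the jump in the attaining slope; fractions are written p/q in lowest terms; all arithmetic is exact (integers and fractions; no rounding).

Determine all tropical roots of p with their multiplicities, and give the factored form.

hull edge (i=0, c=2) to (i=1, c=4): slope 2, span 1
hull edge (i=1, c=4) to (i=3, c=0): slope -2, span 2
Factored form: p(x) = 0 ⊗ (x ⊕ (-2)) ⊗ (x ⊕ 2) ⊗ (x ⊕ 2)
Answer: roots = -2 (mult 1), 2 (mult 2)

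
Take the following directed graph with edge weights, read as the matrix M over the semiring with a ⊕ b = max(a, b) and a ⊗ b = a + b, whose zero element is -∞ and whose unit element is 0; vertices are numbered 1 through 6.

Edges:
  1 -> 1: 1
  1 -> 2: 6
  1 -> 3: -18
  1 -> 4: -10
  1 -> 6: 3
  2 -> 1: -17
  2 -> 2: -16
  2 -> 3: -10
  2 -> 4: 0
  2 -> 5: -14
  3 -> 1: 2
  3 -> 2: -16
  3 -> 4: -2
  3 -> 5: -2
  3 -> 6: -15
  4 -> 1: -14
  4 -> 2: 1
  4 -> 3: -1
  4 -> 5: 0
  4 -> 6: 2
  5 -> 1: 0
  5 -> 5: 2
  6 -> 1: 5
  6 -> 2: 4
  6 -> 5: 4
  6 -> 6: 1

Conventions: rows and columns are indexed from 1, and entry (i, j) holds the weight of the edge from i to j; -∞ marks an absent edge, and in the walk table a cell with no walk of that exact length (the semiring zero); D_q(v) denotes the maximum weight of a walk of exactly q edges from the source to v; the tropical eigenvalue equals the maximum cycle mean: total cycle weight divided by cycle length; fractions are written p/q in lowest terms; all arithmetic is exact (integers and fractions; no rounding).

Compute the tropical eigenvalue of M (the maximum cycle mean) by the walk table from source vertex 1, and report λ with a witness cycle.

q=0: [0, -∞, -∞, -∞, -∞, -∞]
q=1: [1, 6, -18, -10, -∞, 3]
q=2: [8, 7, -4, 6, 7, 4]
q=3: [9, 14, 5, 7, 9, 11]
q=4: [16, 15, 6, 14, 15, 12]
q=5: [17, 22, 13, 15, 17, 19]
q=6: [24, 23, 14, 22, 23, 20]
Optimal cycle mean attained by: cycle 1->6->1, total 3 + 5, length 2.
Answer: λ = 4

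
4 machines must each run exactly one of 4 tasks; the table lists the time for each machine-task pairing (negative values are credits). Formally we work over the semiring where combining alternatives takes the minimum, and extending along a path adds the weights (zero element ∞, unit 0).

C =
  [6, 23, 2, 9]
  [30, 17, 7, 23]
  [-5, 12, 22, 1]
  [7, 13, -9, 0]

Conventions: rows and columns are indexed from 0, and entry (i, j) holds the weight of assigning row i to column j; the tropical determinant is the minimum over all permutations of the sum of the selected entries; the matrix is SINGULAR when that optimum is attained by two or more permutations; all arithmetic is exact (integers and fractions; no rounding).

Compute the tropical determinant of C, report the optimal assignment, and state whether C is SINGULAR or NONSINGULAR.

σ = (0, 1, 2, 3): 6 + 17 + 22 + 0 = 45
σ = (0, 1, 3, 2): 6 + 17 + 1 + (-9) = 15
σ = (0, 2, 1, 3): 6 + 7 + 12 + 0 = 25
σ = (0, 2, 3, 1): 6 + 7 + 1 + 13 = 27
σ = (0, 3, 1, 2): 6 + 23 + 12 + (-9) = 32
σ = (0, 3, 2, 1): 6 + 23 + 22 + 13 = 64
σ = (1, 0, 2, 3): 23 + 30 + 22 + 0 = 75
σ = (1, 0, 3, 2): 23 + 30 + 1 + (-9) = 45
σ = (1, 2, 0, 3): 23 + 7 + (-5) + 0 = 25
σ = (1, 2, 3, 0): 23 + 7 + 1 + 7 = 38
σ = (1, 3, 0, 2): 23 + 23 + (-5) + (-9) = 32
σ = (1, 3, 2, 0): 23 + 23 + 22 + 7 = 75
σ = (2, 0, 1, 3): 2 + 30 + 12 + 0 = 44
σ = (2, 0, 3, 1): 2 + 30 + 1 + 13 = 46
σ = (2, 1, 0, 3): 2 + 17 + (-5) + 0 = 14
σ = (2, 1, 3, 0): 2 + 17 + 1 + 7 = 27
σ = (2, 3, 0, 1): 2 + 23 + (-5) + 13 = 33
σ = (2, 3, 1, 0): 2 + 23 + 12 + 7 = 44
σ = (3, 0, 1, 2): 9 + 30 + 12 + (-9) = 42
σ = (3, 0, 2, 1): 9 + 30 + 22 + 13 = 74
σ = (3, 1, 0, 2): 9 + 17 + (-5) + (-9) = 12
σ = (3, 1, 2, 0): 9 + 17 + 22 + 7 = 55
σ = (3, 2, 0, 1): 9 + 7 + (-5) + 13 = 24
σ = (3, 2, 1, 0): 9 + 7 + 12 + 7 = 35
Optimal value attained by: σ = (3, 1, 0, 2).
Answer: det⊕(C) = 12; verdict: NONSINGULAR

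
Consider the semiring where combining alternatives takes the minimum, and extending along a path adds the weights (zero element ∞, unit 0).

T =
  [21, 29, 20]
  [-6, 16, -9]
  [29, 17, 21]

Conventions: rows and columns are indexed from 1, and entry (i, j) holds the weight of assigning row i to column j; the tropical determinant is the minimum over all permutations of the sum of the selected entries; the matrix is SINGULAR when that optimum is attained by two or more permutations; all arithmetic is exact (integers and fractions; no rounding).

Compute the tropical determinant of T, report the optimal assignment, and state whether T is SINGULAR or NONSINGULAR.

σ = (1, 2, 3): 21 + 16 + 21 = 58
σ = (1, 3, 2): 21 + (-9) + 17 = 29
σ = (2, 1, 3): 29 + (-6) + 21 = 44
σ = (2, 3, 1): 29 + (-9) + 29 = 49
σ = (3, 1, 2): 20 + (-6) + 17 = 31
σ = (3, 2, 1): 20 + 16 + 29 = 65
Optimal value attained by: σ = (1, 3, 2).
Answer: det⊕(T) = 29; verdict: NONSINGULAR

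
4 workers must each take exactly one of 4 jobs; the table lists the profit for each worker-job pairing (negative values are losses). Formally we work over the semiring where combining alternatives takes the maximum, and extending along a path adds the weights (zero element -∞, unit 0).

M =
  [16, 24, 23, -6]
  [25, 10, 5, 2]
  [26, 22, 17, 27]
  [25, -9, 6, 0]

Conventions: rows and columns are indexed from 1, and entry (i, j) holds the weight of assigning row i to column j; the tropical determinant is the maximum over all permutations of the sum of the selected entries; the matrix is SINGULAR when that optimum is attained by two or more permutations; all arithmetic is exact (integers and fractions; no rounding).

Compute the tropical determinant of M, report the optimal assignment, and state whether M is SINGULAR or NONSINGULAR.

σ = (1, 2, 3, 4): 16 + 10 + 17 + 0 = 43
σ = (1, 2, 4, 3): 16 + 10 + 27 + 6 = 59
σ = (1, 3, 2, 4): 16 + 5 + 22 + 0 = 43
σ = (1, 3, 4, 2): 16 + 5 + 27 + (-9) = 39
σ = (1, 4, 2, 3): 16 + 2 + 22 + 6 = 46
σ = (1, 4, 3, 2): 16 + 2 + 17 + (-9) = 26
σ = (2, 1, 3, 4): 24 + 25 + 17 + 0 = 66
σ = (2, 1, 4, 3): 24 + 25 + 27 + 6 = 82
σ = (2, 3, 1, 4): 24 + 5 + 26 + 0 = 55
σ = (2, 3, 4, 1): 24 + 5 + 27 + 25 = 81
σ = (2, 4, 1, 3): 24 + 2 + 26 + 6 = 58
σ = (2, 4, 3, 1): 24 + 2 + 17 + 25 = 68
σ = (3, 1, 2, 4): 23 + 25 + 22 + 0 = 70
σ = (3, 1, 4, 2): 23 + 25 + 27 + (-9) = 66
σ = (3, 2, 1, 4): 23 + 10 + 26 + 0 = 59
σ = (3, 2, 4, 1): 23 + 10 + 27 + 25 = 85
σ = (3, 4, 1, 2): 23 + 2 + 26 + (-9) = 42
σ = (3, 4, 2, 1): 23 + 2 + 22 + 25 = 72
σ = (4, 1, 2, 3): (-6) + 25 + 22 + 6 = 47
σ = (4, 1, 3, 2): (-6) + 25 + 17 + (-9) = 27
σ = (4, 2, 1, 3): (-6) + 10 + 26 + 6 = 36
σ = (4, 2, 3, 1): (-6) + 10 + 17 + 25 = 46
σ = (4, 3, 1, 2): (-6) + 5 + 26 + (-9) = 16
σ = (4, 3, 2, 1): (-6) + 5 + 22 + 25 = 46
Optimal value attained by: σ = (3, 2, 4, 1).
Answer: det⊕(M) = 85; verdict: NONSINGULAR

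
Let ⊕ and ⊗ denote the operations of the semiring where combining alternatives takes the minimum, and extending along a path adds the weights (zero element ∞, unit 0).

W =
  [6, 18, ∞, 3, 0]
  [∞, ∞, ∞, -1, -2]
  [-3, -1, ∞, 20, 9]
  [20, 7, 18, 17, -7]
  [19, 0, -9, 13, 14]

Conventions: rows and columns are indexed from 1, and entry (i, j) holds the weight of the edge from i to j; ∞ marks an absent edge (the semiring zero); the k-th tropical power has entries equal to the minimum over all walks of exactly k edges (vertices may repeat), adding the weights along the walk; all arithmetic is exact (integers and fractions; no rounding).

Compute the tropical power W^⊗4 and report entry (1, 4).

W^⊗2:
  [12, 0, -9, 9, -4]
  [17, -2, -11, 11, -8]
  [3, 9, 0, -2, -3]
  [12, -7, -16, 6, 5]
  [-12, -10, 5, -1, -2]
W^⊗3:
  [-12, -10, -13, -1, -2]
  [-14, -12, -17, -3, -4]
  [-3, -3, -12, 6, -9]
  [-19, -17, -4, -8, -9]
  [-6, -2, -11, -11, -12]
W^⊗4:
  [-16, -14, -11, -11, -12]
  [-20, -18, -13, -13, -14]
  [-15, -13, -18, -4, -5]
  [-13, -9, -18, -18, -19]
  [-14, -12, -21, -3, -18]
Key observation: the optimum is the walk 1->5->3->2->4, with weight 0 + (-9) + (-1) + (-1) = -11.
Optimal value attained by: walk 1->5->3->2->4.
Answer: (W^⊗4)[1][4] = -11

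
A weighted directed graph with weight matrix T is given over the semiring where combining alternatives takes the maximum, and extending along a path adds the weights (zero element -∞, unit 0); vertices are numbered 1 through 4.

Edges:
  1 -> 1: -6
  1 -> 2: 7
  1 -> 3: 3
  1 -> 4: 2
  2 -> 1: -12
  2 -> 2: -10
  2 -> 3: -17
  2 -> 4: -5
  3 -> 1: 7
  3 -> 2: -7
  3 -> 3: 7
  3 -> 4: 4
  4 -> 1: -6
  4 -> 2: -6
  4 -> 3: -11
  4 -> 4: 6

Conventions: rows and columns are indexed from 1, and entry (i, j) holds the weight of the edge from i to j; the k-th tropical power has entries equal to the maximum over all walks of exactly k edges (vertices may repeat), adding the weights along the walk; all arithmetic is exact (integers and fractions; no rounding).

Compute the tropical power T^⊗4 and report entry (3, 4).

T^⊗2:
  [10, 1, 10, 8]
  [-10, -5, -9, 1]
  [14, 14, 14, 11]
  [0, 1, -3, 12]
T^⊗3:
  [17, 17, 17, 14]
  [-2, -3, -2, 7]
  [21, 21, 21, 18]
  [6, 7, 4, 18]
T^⊗4:
  [24, 24, 24, 21]
  [5, 5, 5, 13]
  [28, 28, 28, 25]
  [12, 13, 11, 24]
Key observation: the optimum is the walk 3->3->3->3->4, with weight 7 + 7 + 7 + 4 = 25.
Optimal value attained by: walk 3->3->3->3->4.
Answer: (T^⊗4)[3][4] = 25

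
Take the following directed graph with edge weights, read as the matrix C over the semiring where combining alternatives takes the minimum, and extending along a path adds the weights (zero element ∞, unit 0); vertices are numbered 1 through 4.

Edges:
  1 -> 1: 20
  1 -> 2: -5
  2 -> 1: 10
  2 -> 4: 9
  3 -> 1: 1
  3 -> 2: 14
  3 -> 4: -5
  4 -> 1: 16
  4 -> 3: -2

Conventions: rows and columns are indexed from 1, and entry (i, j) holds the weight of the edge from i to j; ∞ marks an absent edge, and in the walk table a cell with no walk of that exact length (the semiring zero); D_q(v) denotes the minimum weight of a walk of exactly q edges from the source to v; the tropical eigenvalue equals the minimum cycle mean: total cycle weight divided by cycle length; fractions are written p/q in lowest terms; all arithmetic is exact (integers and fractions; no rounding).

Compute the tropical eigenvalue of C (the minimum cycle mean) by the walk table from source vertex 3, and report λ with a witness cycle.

q=0: [∞, ∞, 0, ∞]
q=1: [1, 14, ∞, -5]
q=2: [11, -4, -7, 23]
q=3: [-6, 6, 21, -12]
q=4: [4, -11, -14, 15]
Optimal cycle mean attained by: cycle 3->4->3, total (-5) + (-2), length 2.
Answer: λ = -7/2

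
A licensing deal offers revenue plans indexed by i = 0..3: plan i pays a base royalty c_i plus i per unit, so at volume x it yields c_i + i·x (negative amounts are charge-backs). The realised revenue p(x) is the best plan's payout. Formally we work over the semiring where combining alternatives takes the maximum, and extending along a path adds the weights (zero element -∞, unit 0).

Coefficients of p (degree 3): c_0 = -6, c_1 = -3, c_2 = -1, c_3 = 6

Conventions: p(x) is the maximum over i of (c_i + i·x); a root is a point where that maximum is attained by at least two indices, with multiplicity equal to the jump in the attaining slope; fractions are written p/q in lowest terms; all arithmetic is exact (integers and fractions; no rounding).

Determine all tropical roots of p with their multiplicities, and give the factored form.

hull edge (i=0, c=-6) to (i=3, c=6): slope 4, span 3
Factored form: p(x) = 6 ⊗ (x ⊕ (-4)) ⊗ (x ⊕ (-4)) ⊗ (x ⊕ (-4))
Answer: roots = -4 (mult 3)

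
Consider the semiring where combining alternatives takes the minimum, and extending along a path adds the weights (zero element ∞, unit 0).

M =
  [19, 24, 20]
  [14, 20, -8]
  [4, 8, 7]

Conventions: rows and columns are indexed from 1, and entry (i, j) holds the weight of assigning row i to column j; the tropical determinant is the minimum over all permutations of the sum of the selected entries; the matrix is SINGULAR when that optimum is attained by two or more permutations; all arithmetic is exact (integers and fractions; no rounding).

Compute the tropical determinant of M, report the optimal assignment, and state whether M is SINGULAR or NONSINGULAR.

σ = (1, 2, 3): 19 + 20 + 7 = 46
σ = (1, 3, 2): 19 + (-8) + 8 = 19
σ = (2, 1, 3): 24 + 14 + 7 = 45
σ = (2, 3, 1): 24 + (-8) + 4 = 20
σ = (3, 1, 2): 20 + 14 + 8 = 42
σ = (3, 2, 1): 20 + 20 + 4 = 44
Optimal value attained by: σ = (1, 3, 2).
Answer: det⊕(M) = 19; verdict: NONSINGULAR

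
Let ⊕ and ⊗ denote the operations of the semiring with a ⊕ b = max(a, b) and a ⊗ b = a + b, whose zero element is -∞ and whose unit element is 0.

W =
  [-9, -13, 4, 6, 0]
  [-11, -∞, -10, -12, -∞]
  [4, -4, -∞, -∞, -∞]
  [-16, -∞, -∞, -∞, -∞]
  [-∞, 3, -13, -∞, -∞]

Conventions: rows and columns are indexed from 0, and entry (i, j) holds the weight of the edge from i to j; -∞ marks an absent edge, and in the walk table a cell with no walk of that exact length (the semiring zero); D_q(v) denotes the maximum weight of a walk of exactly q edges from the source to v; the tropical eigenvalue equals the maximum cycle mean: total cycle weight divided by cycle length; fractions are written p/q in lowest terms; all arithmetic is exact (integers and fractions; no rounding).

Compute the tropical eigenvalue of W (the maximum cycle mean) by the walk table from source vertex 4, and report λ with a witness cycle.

q=0: [-∞, -∞, -∞, -∞, 0]
q=1: [-∞, 3, -13, -∞, -∞]
q=2: [-8, -17, -7, -9, -∞]
q=3: [-3, -11, -4, -2, -8]
q=4: [0, -5, 1, 3, -3]
q=5: [5, 0, 4, 6, 0]
Optimal cycle mean attained by: cycle 0->2->0, total 4 + 4, length 2.
Answer: λ = 4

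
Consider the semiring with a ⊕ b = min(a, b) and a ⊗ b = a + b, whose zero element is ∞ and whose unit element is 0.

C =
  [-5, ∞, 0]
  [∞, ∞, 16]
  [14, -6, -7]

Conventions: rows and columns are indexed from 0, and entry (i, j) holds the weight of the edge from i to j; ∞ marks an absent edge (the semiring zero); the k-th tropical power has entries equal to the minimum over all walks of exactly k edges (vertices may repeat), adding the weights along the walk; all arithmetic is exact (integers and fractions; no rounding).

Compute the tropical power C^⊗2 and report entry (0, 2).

C^⊗2:
  [-10, -6, -7]
  [30, 10, 9]
  [7, -13, -14]
Key observation: the optimum is the walk 0->2->2, with weight 0 + (-7) = -7.
Optimal value attained by: walk 0->2->2.
Answer: (C^⊗2)[0][2] = -7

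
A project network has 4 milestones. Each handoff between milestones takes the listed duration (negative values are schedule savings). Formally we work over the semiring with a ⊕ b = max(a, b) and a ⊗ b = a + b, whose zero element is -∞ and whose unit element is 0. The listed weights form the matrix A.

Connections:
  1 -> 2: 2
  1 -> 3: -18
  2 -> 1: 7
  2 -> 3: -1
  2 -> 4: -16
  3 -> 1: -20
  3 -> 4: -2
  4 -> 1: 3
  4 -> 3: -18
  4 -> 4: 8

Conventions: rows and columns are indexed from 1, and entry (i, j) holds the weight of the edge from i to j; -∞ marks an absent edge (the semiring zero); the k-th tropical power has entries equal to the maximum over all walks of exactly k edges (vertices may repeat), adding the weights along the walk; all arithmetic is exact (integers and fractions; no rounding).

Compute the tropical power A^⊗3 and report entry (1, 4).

A^⊗2:
  [9, -∞, 1, -14]
  [-13, 9, -11, -3]
  [1, -18, -20, 6]
  [11, 5, -10, 16]
A^⊗3:
  [-11, 11, -9, -1]
  [16, -11, 8, 5]
  [9, 3, -12, 14]
  [19, 13, 4, 24]
Key observation: the optimum is the walk 1->2->3->4, with weight 2 + (-1) + (-2) = -1.
Optimal value attained by: walk 1->2->3->4.
Answer: (A^⊗3)[1][4] = -1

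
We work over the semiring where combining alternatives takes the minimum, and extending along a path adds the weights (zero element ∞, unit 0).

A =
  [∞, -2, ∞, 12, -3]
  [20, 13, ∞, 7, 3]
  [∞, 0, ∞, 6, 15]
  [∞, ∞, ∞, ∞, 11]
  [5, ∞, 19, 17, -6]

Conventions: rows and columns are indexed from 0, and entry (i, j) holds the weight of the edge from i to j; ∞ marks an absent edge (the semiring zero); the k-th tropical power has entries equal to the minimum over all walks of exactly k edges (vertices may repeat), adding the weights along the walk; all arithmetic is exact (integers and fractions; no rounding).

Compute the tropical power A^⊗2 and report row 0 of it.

A^⊗2:
  [2, 11, 16, 5, -9]
  [8, 18, 22, 20, -3]
  [20, 13, 34, 7, 3]
  [16, ∞, 30, 28, 5]
  [-1, 3, 13, 11, -12]
Answer: row 0 of A^⊗2 = [2, 11, 16, 5, -9]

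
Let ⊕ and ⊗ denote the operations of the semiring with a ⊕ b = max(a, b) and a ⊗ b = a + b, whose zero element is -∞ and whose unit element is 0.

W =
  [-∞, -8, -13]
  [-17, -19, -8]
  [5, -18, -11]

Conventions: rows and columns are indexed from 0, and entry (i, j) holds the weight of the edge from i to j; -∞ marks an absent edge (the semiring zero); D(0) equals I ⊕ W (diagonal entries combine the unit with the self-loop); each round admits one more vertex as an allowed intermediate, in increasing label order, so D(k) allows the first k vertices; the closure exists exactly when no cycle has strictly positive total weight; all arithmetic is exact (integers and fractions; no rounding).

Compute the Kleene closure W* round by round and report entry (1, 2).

D(0):
  [0, -8, -13]
  [-17, 0, -8]
  [5, -18, 0]
D(1):
  [0, -8, -13]
  [-17, 0, -8]
  [5, -3, 0]
D(2):
  [0, -8, -13]
  [-17, 0, -8]
  [5, -3, 0]
D(3):
  [0, -8, -13]
  [-3, 0, -8]
  [5, -3, 0]
Answer: W*[1][2] = -8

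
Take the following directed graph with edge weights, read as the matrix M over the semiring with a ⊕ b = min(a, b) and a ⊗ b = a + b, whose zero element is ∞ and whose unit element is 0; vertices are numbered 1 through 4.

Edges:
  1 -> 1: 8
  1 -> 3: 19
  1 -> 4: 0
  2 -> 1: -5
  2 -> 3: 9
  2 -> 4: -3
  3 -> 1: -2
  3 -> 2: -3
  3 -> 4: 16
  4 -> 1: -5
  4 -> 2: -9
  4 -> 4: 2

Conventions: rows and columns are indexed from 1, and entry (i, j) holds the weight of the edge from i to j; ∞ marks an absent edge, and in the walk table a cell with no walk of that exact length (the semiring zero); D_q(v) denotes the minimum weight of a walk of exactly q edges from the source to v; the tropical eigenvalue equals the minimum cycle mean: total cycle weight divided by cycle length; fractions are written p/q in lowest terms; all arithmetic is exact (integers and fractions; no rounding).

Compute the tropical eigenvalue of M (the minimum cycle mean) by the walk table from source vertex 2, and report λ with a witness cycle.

q=0: [∞, 0, ∞, ∞]
q=1: [-5, ∞, 9, -3]
q=2: [-8, -12, 14, -5]
q=3: [-17, -14, -3, -15]
q=4: [-20, -24, -5, -17]
Optimal cycle mean attained by: cycle 2->4->2, total (-3) + (-9), length 2.
Answer: λ = -6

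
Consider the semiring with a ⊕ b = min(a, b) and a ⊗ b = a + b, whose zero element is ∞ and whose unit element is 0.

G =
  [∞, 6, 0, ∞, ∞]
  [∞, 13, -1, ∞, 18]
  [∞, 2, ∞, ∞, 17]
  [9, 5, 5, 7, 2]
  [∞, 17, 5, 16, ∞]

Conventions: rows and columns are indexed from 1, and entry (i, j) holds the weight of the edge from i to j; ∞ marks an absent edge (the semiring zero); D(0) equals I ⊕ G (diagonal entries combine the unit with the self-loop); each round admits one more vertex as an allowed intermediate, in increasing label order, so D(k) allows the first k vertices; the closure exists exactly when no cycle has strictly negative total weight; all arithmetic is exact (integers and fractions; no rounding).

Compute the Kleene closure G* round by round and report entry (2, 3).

D(0):
  [0, 6, 0, ∞, ∞]
  [∞, 0, -1, ∞, 18]
  [∞, 2, 0, ∞, 17]
  [9, 5, 5, 0, 2]
  [∞, 17, 5, 16, 0]
D(1):
  [0, 6, 0, ∞, ∞]
  [∞, 0, -1, ∞, 18]
  [∞, 2, 0, ∞, 17]
  [9, 5, 5, 0, 2]
  [∞, 17, 5, 16, 0]
D(2):
  [0, 6, 0, ∞, 24]
  [∞, 0, -1, ∞, 18]
  [∞, 2, 0, ∞, 17]
  [9, 5, 4, 0, 2]
  [∞, 17, 5, 16, 0]
D(3):
  [0, 2, 0, ∞, 17]
  [∞, 0, -1, ∞, 16]
  [∞, 2, 0, ∞, 17]
  [9, 5, 4, 0, 2]
  [∞, 7, 5, 16, 0]
D(4):
  [0, 2, 0, ∞, 17]
  [∞, 0, -1, ∞, 16]
  [∞, 2, 0, ∞, 17]
  [9, 5, 4, 0, 2]
  [25, 7, 5, 16, 0]
D(5):
  [0, 2, 0, 33, 17]
  [41, 0, -1, 32, 16]
  [42, 2, 0, 33, 17]
  [9, 5, 4, 0, 2]
  [25, 7, 5, 16, 0]
Answer: G*[2][3] = -1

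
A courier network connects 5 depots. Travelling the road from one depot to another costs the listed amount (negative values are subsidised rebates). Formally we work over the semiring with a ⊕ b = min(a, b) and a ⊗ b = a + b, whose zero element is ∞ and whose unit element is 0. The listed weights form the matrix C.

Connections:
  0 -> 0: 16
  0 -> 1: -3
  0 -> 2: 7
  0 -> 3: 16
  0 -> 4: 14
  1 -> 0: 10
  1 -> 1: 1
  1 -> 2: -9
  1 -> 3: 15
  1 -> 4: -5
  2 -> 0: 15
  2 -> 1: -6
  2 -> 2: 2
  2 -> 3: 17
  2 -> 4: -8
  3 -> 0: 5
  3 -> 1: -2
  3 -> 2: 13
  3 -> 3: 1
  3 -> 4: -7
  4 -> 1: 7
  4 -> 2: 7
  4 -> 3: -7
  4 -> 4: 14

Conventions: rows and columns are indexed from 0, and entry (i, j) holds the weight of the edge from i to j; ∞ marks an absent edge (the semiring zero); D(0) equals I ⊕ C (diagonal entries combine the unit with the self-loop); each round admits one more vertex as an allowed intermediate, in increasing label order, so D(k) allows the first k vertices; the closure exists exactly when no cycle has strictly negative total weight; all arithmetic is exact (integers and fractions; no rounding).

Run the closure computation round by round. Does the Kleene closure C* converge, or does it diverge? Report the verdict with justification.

D(0):
  [0, -3, 7, 16, 14]
  [10, 0, -9, 15, -5]
  [15, -6, 0, 17, -8]
  [5, -2, 13, 0, -7]
  [∞, 7, 7, -7, 0]
D(1):
  [0, -3, 7, 16, 14]
  [10, 0, -9, 15, -5]
  [15, -6, 0, 17, -8]
  [5, -2, 12, 0, -7]
  [∞, 7, 7, -7, 0]
Detection: at round 2, diagonal entry (2, 2) turns strictly negative.
Key observation: the cycle 2->1->2 has total weight (-6) + (-9), which is strictly negative.
Answer: DIVERGES — negative cycle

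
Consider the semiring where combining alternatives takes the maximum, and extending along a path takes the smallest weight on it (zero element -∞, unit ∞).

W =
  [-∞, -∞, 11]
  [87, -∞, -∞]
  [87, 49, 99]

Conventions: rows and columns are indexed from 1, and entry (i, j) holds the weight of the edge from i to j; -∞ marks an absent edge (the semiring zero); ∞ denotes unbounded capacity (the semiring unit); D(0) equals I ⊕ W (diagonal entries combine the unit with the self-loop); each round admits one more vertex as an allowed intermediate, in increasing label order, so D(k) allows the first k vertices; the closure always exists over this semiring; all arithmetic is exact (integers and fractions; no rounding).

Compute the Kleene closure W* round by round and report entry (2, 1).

D(0):
  [∞, -∞, 11]
  [87, ∞, -∞]
  [87, 49, ∞]
D(1):
  [∞, -∞, 11]
  [87, ∞, 11]
  [87, 49, ∞]
D(2):
  [∞, -∞, 11]
  [87, ∞, 11]
  [87, 49, ∞]
D(3):
  [∞, 11, 11]
  [87, ∞, 11]
  [87, 49, ∞]
Answer: W*[2][1] = 87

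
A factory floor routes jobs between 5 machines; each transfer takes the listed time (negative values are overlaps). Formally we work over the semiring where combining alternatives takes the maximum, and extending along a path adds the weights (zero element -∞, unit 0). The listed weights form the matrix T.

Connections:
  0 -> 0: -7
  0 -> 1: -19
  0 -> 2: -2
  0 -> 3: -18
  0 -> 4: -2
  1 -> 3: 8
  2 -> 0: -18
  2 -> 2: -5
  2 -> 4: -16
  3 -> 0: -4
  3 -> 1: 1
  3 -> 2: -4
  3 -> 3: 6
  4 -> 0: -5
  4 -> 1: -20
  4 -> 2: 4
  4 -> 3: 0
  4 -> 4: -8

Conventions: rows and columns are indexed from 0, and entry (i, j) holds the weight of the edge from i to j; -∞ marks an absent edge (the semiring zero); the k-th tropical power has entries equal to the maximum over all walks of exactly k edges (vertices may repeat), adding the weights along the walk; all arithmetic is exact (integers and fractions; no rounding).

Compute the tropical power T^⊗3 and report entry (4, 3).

T^⊗2:
  [-7, -17, 2, -2, -9]
  [4, 9, 4, 14, -∞]
  [-21, -36, -10, -16, -20]
  [2, 7, 2, 12, -6]
  [-4, 1, -1, 6, -7]
T^⊗3:
  [-6, -1, -3, 4, -9]
  [10, 15, 10, 20, 2]
  [-20, -15, -15, -10, -23]
  [8, 13, 8, 18, 0]
  [2, 7, 2, 12, -6]
Key observation: the optimum is the walk 4->3->3->3, with weight 0 + 6 + 6 = 12.
Optimal value attained by: walk 4->3->3->3.
Answer: (T^⊗3)[4][3] = 12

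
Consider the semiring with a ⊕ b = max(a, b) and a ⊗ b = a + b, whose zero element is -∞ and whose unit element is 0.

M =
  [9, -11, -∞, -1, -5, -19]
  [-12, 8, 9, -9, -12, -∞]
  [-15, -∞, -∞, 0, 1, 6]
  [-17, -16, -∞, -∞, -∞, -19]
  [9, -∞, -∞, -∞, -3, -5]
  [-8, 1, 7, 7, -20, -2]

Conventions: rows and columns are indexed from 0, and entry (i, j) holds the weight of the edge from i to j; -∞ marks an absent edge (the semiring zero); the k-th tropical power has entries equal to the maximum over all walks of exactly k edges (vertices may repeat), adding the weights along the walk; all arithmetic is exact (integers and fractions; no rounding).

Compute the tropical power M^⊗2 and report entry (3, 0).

M^⊗2:
  [18, -2, -2, 8, 4, -10]
  [-3, 16, 17, 9, 10, 15]
  [10, 7, 13, 13, -2, 4]
  [-8, -8, -7, -12, -22, -21]
  [18, -2, 2, 8, 4, -7]
  [1, 9, 10, 7, 8, 13]
Key observation: the optimum is the walk 3->0->0, with weight (-17) + 9 = -8.
Optimal value attained by: walk 3->0->0.
Answer: (M^⊗2)[3][0] = -8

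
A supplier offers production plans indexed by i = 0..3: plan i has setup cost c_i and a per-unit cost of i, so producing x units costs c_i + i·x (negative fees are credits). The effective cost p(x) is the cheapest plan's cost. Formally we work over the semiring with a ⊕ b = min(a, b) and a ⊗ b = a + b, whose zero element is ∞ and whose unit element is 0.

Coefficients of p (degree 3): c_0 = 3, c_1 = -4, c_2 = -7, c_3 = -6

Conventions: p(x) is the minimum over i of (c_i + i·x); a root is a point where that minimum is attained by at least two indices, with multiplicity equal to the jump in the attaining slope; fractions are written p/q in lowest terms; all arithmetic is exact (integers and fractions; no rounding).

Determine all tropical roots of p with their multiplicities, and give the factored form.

hull edge (i=0, c=3) to (i=1, c=-4): slope -7, span 1
hull edge (i=1, c=-4) to (i=2, c=-7): slope -3, span 1
hull edge (i=2, c=-7) to (i=3, c=-6): slope 1, span 1
Factored form: p(x) = -6 ⊗ (x ⊕ (-1)) ⊗ (x ⊕ 3) ⊗ (x ⊕ 7)
Answer: roots = -1 (mult 1), 3 (mult 1), 7 (mult 1)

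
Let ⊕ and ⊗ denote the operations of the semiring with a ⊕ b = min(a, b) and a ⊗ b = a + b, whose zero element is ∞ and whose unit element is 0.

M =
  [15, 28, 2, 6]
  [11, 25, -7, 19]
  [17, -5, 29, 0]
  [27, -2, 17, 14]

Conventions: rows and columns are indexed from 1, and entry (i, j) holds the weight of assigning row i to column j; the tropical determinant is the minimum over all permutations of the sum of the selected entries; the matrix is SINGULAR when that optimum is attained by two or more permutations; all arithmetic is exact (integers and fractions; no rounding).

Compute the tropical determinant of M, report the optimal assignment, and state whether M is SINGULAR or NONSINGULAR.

σ = (1, 2, 3, 4): 15 + 25 + 29 + 14 = 83
σ = (1, 2, 4, 3): 15 + 25 + 0 + 17 = 57
σ = (1, 3, 2, 4): 15 + (-7) + (-5) + 14 = 17
σ = (1, 3, 4, 2): 15 + (-7) + 0 + (-2) = 6
σ = (1, 4, 2, 3): 15 + 19 + (-5) + 17 = 46
σ = (1, 4, 3, 2): 15 + 19 + 29 + (-2) = 61
σ = (2, 1, 3, 4): 28 + 11 + 29 + 14 = 82
σ = (2, 1, 4, 3): 28 + 11 + 0 + 17 = 56
σ = (2, 3, 1, 4): 28 + (-7) + 17 + 14 = 52
σ = (2, 3, 4, 1): 28 + (-7) + 0 + 27 = 48
σ = (2, 4, 1, 3): 28 + 19 + 17 + 17 = 81
σ = (2, 4, 3, 1): 28 + 19 + 29 + 27 = 103
σ = (3, 1, 2, 4): 2 + 11 + (-5) + 14 = 22
σ = (3, 1, 4, 2): 2 + 11 + 0 + (-2) = 11
σ = (3, 2, 1, 4): 2 + 25 + 17 + 14 = 58
σ = (3, 2, 4, 1): 2 + 25 + 0 + 27 = 54
σ = (3, 4, 1, 2): 2 + 19 + 17 + (-2) = 36
σ = (3, 4, 2, 1): 2 + 19 + (-5) + 27 = 43
σ = (4, 1, 2, 3): 6 + 11 + (-5) + 17 = 29
σ = (4, 1, 3, 2): 6 + 11 + 29 + (-2) = 44
σ = (4, 2, 1, 3): 6 + 25 + 17 + 17 = 65
σ = (4, 2, 3, 1): 6 + 25 + 29 + 27 = 87
σ = (4, 3, 1, 2): 6 + (-7) + 17 + (-2) = 14
σ = (4, 3, 2, 1): 6 + (-7) + (-5) + 27 = 21
Optimal value attained by: σ = (1, 3, 4, 2).
Answer: det⊕(M) = 6; verdict: NONSINGULAR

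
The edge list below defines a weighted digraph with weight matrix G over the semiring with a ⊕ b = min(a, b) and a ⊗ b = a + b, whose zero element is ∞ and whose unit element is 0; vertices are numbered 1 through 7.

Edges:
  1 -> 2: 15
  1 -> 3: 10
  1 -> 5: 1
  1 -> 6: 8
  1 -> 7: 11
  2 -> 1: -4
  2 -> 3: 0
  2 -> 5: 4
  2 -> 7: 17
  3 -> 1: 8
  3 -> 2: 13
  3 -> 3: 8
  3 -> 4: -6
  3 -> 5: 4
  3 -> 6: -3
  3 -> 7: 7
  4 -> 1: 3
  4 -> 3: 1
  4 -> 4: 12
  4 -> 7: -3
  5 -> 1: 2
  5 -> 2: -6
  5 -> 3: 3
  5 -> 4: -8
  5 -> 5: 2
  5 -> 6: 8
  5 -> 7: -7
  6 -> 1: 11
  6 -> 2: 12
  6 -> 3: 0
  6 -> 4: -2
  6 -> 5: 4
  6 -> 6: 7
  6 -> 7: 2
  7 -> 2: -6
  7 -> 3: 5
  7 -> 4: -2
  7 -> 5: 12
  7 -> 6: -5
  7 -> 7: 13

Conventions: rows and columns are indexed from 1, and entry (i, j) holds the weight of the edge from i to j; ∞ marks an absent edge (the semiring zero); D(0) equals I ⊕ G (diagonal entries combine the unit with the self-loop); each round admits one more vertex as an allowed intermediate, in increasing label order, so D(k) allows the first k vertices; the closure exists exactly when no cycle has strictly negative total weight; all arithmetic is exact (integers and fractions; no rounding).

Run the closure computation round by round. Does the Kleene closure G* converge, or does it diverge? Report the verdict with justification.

D(0):
  [0, 15, 10, ∞, 1, 8, 11]
  [-4, 0, 0, ∞, 4, ∞, 17]
  [8, 13, 0, -6, 4, -3, 7]
  [3, ∞, 1, 0, ∞, ∞, -3]
  [2, -6, 3, -8, 0, 8, -7]
  [11, 12, 0, -2, 4, 0, 2]
  [∞, -6, 5, -2, 12, -5, 0]
D(1):
  [0, 15, 10, ∞, 1, 8, 11]
  [-4, 0, 0, ∞, -3, 4, 7]
  [8, 13, 0, -6, 4, -3, 7]
  [3, 18, 1, 0, 4, 11, -3]
  [2, -6, 3, -8, 0, 8, -7]
  [11, 12, 0, -2, 4, 0, 2]
  [∞, -6, 5, -2, 12, -5, 0]
Detection: at round 2, diagonal entry (5, 5) turns strictly negative.
Key observation: the cycle 5->2->1->5 has total weight (-6) + (-4) + 1, which is strictly negative.
Answer: DIVERGES — negative cycle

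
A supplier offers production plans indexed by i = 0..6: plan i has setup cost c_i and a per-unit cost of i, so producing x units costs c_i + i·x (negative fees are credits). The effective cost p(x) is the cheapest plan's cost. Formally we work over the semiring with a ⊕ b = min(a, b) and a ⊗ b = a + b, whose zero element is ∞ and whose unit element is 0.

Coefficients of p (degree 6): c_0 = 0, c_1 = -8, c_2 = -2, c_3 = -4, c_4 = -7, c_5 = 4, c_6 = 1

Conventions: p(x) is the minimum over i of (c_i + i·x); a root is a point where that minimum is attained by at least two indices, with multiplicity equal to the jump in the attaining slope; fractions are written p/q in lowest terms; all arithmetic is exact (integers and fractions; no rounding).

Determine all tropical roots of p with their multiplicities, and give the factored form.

hull edge (i=0, c=0) to (i=1, c=-8): slope -8, span 1
hull edge (i=1, c=-8) to (i=4, c=-7): slope 1/3, span 3
hull edge (i=4, c=-7) to (i=6, c=1): slope 4, span 2
Factored form: p(x) = 1 ⊗ (x ⊕ (-4)) ⊗ (x ⊕ (-4)) ⊗ (x ⊕ (-1/3)) ⊗ (x ⊕ (-1/3)) ⊗ (x ⊕ (-1/3)) ⊗ (x ⊕ 8)
Answer: roots = -4 (mult 2), -1/3 (mult 3), 8 (mult 1)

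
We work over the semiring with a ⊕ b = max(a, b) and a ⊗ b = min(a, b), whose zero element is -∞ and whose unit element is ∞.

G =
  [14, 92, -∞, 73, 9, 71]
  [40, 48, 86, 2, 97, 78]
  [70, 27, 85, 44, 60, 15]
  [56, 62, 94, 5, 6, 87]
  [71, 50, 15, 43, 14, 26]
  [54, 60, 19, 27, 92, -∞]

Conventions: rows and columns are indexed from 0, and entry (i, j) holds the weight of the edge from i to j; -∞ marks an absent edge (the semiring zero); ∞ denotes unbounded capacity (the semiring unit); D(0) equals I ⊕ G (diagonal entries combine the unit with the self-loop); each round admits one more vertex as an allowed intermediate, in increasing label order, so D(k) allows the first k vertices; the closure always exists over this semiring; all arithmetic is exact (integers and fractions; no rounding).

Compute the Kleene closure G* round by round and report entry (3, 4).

D(0):
  [∞, 92, -∞, 73, 9, 71]
  [40, ∞, 86, 2, 97, 78]
  [70, 27, ∞, 44, 60, 15]
  [56, 62, 94, ∞, 6, 87]
  [71, 50, 15, 43, ∞, 26]
  [54, 60, 19, 27, 92, ∞]
D(1):
  [∞, 92, -∞, 73, 9, 71]
  [40, ∞, 86, 40, 97, 78]
  [70, 70, ∞, 70, 60, 70]
  [56, 62, 94, ∞, 9, 87]
  [71, 71, 15, 71, ∞, 71]
  [54, 60, 19, 54, 92, ∞]
D(2):
  [∞, 92, 86, 73, 92, 78]
  [40, ∞, 86, 40, 97, 78]
  [70, 70, ∞, 70, 70, 70]
  [56, 62, 94, ∞, 62, 87]
  [71, 71, 71, 71, ∞, 71]
  [54, 60, 60, 54, 92, ∞]
D(3):
  [∞, 92, 86, 73, 92, 78]
  [70, ∞, 86, 70, 97, 78]
  [70, 70, ∞, 70, 70, 70]
  [70, 70, 94, ∞, 70, 87]
  [71, 71, 71, 71, ∞, 71]
  [60, 60, 60, 60, 92, ∞]
D(4):
  [∞, 92, 86, 73, 92, 78]
  [70, ∞, 86, 70, 97, 78]
  [70, 70, ∞, 70, 70, 70]
  [70, 70, 94, ∞, 70, 87]
  [71, 71, 71, 71, ∞, 71]
  [60, 60, 60, 60, 92, ∞]
D(5):
  [∞, 92, 86, 73, 92, 78]
  [71, ∞, 86, 71, 97, 78]
  [70, 70, ∞, 70, 70, 70]
  [70, 70, 94, ∞, 70, 87]
  [71, 71, 71, 71, ∞, 71]
  [71, 71, 71, 71, 92, ∞]
D(6):
  [∞, 92, 86, 73, 92, 78]
  [71, ∞, 86, 71, 97, 78]
  [70, 70, ∞, 70, 70, 70]
  [71, 71, 94, ∞, 87, 87]
  [71, 71, 71, 71, ∞, 71]
  [71, 71, 71, 71, 92, ∞]
Answer: G*[3][4] = 87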